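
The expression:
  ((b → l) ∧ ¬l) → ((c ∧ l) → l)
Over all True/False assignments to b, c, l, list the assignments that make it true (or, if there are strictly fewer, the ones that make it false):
is always true.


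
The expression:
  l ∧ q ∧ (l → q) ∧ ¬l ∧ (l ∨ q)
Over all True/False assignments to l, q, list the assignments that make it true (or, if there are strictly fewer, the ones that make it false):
is never true.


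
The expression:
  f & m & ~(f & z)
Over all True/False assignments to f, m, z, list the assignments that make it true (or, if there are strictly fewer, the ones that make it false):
is true only for:
  f=True, m=True, z=False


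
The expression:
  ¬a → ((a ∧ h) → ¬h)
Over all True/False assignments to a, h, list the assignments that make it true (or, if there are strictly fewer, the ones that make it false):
is always true.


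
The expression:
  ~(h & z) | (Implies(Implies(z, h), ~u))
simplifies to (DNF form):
~h | ~u | ~z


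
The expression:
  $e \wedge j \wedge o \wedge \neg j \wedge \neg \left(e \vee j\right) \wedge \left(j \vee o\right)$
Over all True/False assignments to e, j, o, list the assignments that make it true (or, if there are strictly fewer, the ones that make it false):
is never true.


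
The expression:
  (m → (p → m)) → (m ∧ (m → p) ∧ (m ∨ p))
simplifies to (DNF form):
m ∧ p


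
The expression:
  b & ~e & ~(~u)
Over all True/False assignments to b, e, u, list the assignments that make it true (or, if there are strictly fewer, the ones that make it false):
is true only for:
  b=True, e=False, u=True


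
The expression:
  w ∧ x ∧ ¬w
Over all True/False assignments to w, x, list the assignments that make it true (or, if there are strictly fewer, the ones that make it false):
is never true.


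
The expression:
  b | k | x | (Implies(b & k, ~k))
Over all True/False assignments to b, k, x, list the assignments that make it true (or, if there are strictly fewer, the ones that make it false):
is always true.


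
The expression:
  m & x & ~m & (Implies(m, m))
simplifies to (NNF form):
False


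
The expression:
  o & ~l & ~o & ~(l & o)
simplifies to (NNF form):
False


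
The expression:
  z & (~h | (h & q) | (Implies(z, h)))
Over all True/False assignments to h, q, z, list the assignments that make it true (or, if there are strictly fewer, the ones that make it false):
is true only for:
  h=False, q=False, z=True;
  h=False, q=True, z=True;
  h=True, q=False, z=True;
  h=True, q=True, z=True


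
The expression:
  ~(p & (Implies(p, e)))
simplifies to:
~e | ~p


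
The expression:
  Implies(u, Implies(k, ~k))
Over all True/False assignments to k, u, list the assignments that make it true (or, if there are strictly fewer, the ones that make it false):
is false only for:
  k=True, u=True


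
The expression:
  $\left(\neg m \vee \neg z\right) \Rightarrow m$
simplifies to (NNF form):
$m$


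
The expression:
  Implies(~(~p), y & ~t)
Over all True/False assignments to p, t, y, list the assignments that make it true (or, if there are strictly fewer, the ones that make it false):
is false only for:
  p=True, t=False, y=False;
  p=True, t=True, y=False;
  p=True, t=True, y=True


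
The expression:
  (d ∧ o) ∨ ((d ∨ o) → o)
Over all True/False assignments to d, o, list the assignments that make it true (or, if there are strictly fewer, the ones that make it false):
is false only for:
  d=True, o=False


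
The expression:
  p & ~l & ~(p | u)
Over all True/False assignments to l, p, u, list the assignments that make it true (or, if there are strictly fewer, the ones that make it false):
is never true.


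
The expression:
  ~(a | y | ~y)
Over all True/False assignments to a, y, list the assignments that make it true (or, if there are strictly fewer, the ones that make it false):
is never true.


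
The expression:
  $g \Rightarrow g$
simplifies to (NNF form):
$\text{True}$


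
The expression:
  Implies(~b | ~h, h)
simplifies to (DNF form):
h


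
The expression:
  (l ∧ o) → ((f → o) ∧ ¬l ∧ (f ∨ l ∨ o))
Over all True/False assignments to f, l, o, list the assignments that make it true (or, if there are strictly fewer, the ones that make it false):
is false only for:
  f=False, l=True, o=True;
  f=True, l=True, o=True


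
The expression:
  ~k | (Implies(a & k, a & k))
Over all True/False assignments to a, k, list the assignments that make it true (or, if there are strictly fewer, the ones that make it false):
is always true.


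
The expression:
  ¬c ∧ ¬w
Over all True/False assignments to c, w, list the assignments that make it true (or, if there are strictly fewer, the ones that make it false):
is true only for:
  c=False, w=False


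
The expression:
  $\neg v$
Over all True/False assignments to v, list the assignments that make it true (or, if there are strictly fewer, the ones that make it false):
is true only for:
  v=False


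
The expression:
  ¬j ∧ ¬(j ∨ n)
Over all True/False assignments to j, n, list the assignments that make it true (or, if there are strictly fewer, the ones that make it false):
is true only for:
  j=False, n=False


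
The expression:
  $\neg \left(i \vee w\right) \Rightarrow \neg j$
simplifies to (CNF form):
$i \vee w \vee \neg j$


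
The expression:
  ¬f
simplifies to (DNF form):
¬f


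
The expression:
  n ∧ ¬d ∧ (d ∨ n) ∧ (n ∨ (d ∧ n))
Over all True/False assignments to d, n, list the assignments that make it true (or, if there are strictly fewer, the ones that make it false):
is true only for:
  d=False, n=True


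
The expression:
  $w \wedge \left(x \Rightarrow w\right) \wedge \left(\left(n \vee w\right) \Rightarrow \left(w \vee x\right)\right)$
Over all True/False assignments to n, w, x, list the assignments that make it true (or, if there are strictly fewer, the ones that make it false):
is true only for:
  n=False, w=True, x=False;
  n=False, w=True, x=True;
  n=True, w=True, x=False;
  n=True, w=True, x=True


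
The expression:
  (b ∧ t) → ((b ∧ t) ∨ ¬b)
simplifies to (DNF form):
True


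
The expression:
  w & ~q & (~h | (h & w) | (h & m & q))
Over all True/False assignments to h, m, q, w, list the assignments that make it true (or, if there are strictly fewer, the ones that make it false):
is true only for:
  h=False, m=False, q=False, w=True;
  h=False, m=True, q=False, w=True;
  h=True, m=False, q=False, w=True;
  h=True, m=True, q=False, w=True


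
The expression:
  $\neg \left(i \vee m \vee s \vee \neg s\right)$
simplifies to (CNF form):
$\text{False}$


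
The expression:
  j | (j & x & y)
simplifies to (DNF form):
j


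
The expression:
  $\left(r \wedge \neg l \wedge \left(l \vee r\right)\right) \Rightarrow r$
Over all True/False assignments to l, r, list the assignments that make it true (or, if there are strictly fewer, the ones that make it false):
is always true.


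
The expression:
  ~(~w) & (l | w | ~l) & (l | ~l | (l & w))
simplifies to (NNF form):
w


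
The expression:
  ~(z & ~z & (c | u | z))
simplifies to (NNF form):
True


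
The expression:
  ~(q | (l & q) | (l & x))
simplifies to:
~q & (~l | ~x)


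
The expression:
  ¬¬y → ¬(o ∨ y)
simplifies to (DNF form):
¬y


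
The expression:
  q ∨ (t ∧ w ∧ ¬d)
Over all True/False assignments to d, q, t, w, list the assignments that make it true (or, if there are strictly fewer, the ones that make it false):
is false only for:
  d=False, q=False, t=False, w=False;
  d=False, q=False, t=False, w=True;
  d=False, q=False, t=True, w=False;
  d=True, q=False, t=False, w=False;
  d=True, q=False, t=False, w=True;
  d=True, q=False, t=True, w=False;
  d=True, q=False, t=True, w=True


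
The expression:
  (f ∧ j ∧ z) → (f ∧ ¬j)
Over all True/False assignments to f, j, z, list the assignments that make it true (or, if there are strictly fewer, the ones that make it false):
is false only for:
  f=True, j=True, z=True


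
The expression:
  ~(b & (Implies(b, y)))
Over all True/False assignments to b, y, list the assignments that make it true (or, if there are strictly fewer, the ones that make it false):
is false only for:
  b=True, y=True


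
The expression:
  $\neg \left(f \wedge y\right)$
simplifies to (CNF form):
$\neg f \vee \neg y$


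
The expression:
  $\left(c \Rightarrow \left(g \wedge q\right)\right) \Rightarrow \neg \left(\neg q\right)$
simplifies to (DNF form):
$c \vee q$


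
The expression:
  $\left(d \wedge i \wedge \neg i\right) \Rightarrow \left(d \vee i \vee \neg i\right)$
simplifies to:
$\text{True}$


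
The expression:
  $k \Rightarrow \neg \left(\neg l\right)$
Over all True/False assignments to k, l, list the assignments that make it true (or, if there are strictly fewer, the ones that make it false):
is false only for:
  k=True, l=False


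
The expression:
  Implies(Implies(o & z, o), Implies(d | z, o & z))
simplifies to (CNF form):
(o | ~z) & (z | ~d)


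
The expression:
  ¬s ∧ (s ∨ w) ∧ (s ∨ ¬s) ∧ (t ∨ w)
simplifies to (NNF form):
w ∧ ¬s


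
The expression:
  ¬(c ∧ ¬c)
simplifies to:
True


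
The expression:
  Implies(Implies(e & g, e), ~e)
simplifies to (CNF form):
~e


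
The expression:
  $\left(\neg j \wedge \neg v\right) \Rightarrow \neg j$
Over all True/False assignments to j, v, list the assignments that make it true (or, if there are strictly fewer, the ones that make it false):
is always true.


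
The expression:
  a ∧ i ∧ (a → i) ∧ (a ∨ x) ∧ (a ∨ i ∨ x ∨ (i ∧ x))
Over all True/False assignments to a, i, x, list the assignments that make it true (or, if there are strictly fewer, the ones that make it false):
is true only for:
  a=True, i=True, x=False;
  a=True, i=True, x=True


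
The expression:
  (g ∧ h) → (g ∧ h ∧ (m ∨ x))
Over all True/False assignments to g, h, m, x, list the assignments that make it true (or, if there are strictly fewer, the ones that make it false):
is false only for:
  g=True, h=True, m=False, x=False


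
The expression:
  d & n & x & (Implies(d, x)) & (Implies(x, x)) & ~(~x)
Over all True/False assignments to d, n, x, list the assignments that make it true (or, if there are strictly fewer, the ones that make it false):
is true only for:
  d=True, n=True, x=True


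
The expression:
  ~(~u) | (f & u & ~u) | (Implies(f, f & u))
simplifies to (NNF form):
u | ~f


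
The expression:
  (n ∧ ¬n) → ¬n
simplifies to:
True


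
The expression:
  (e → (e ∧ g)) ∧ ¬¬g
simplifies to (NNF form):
g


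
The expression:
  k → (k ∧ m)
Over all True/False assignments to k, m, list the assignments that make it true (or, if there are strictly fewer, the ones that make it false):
is false only for:
  k=True, m=False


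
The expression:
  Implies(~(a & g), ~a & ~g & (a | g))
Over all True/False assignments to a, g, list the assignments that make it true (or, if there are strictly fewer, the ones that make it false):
is true only for:
  a=True, g=True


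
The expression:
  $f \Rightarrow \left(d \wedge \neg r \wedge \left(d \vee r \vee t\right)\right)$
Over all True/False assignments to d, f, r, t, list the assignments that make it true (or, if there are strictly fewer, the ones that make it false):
is false only for:
  d=False, f=True, r=False, t=False;
  d=False, f=True, r=False, t=True;
  d=False, f=True, r=True, t=False;
  d=False, f=True, r=True, t=True;
  d=True, f=True, r=True, t=False;
  d=True, f=True, r=True, t=True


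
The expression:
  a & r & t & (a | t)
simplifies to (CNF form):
a & r & t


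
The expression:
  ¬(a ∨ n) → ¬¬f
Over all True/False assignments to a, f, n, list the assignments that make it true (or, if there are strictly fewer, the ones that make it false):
is false only for:
  a=False, f=False, n=False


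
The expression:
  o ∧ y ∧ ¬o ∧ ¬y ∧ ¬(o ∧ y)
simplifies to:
False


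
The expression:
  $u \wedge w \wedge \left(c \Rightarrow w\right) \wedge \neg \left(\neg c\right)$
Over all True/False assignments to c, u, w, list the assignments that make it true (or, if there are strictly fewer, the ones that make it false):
is true only for:
  c=True, u=True, w=True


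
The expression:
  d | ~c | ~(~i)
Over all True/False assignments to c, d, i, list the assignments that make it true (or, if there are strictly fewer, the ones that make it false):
is false only for:
  c=True, d=False, i=False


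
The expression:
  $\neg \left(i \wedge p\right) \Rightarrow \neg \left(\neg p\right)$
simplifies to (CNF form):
$p$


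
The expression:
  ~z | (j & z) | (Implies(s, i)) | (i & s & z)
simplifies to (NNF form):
i | j | ~s | ~z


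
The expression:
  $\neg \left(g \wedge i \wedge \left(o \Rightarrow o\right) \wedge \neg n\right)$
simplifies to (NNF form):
$n \vee \neg g \vee \neg i$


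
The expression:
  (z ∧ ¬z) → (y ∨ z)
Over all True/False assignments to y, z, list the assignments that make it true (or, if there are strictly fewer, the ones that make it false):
is always true.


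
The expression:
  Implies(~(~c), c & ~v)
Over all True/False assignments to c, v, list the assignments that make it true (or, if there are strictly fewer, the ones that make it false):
is false only for:
  c=True, v=True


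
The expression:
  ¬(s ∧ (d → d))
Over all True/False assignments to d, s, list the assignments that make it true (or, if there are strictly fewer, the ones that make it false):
is true only for:
  d=False, s=False;
  d=True, s=False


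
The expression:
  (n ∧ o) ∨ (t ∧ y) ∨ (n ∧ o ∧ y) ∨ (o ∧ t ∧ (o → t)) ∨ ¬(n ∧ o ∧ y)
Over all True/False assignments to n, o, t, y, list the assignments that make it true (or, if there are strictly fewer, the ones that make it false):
is always true.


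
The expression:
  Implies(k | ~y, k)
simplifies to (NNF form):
k | y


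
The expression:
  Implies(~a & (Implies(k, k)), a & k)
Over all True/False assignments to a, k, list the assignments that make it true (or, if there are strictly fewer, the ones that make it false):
is true only for:
  a=True, k=False;
  a=True, k=True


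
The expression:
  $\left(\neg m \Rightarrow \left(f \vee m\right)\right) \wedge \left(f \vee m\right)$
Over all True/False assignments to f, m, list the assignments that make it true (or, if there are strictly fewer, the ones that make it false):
is false only for:
  f=False, m=False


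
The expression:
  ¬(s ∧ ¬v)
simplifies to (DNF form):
v ∨ ¬s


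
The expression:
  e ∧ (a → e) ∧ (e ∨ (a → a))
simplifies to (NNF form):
e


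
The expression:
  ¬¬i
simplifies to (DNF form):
i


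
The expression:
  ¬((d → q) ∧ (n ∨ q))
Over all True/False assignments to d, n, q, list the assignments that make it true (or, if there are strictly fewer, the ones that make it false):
is true only for:
  d=False, n=False, q=False;
  d=True, n=False, q=False;
  d=True, n=True, q=False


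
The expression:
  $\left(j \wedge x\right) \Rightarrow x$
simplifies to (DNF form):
$\text{True}$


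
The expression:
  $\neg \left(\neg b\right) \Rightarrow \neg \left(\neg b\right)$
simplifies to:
$\text{True}$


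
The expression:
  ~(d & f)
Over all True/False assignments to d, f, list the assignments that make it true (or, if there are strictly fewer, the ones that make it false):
is false only for:
  d=True, f=True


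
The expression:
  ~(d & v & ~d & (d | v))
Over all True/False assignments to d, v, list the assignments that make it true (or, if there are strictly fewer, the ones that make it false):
is always true.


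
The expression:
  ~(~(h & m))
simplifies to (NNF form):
h & m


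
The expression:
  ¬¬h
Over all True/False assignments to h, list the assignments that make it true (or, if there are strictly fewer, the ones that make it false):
is true only for:
  h=True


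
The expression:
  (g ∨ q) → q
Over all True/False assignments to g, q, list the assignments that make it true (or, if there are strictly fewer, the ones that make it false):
is false only for:
  g=True, q=False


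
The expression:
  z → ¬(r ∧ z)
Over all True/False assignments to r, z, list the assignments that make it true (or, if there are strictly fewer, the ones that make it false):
is false only for:
  r=True, z=True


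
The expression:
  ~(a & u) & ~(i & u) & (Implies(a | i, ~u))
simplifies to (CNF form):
(~a | ~u) & (~i | ~u)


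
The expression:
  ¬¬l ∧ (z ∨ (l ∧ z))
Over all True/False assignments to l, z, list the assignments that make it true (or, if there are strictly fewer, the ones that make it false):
is true only for:
  l=True, z=True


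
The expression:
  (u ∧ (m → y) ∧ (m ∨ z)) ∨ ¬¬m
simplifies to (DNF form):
m ∨ (u ∧ z)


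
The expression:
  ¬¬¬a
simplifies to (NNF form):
¬a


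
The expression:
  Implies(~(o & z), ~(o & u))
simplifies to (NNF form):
z | ~o | ~u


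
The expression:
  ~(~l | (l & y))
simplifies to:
l & ~y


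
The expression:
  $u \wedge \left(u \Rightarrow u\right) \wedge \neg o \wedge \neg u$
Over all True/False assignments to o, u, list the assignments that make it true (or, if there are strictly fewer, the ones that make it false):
is never true.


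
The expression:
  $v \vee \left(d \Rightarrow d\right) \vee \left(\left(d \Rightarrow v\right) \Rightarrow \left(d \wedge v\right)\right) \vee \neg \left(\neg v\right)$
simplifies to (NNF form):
$\text{True}$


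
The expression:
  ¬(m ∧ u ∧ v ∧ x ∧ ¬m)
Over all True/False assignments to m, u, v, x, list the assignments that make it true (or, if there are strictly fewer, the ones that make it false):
is always true.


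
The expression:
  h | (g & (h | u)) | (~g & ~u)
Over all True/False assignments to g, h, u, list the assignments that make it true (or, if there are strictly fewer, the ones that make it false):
is false only for:
  g=False, h=False, u=True;
  g=True, h=False, u=False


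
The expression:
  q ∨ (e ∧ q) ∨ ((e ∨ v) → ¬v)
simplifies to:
q ∨ ¬v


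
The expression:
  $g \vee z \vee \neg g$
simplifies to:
$\text{True}$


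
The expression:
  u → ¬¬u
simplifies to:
True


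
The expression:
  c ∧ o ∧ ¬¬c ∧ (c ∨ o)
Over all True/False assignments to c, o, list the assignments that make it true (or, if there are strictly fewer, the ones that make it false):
is true only for:
  c=True, o=True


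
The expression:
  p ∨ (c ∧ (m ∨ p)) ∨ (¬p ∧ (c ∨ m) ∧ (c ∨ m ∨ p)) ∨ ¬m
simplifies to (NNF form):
True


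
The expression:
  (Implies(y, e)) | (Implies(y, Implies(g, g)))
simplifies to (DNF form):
True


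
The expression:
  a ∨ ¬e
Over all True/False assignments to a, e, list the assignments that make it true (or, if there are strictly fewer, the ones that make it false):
is false only for:
  a=False, e=True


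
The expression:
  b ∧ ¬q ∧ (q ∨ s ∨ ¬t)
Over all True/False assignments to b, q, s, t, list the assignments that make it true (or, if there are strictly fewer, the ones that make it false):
is true only for:
  b=True, q=False, s=False, t=False;
  b=True, q=False, s=True, t=False;
  b=True, q=False, s=True, t=True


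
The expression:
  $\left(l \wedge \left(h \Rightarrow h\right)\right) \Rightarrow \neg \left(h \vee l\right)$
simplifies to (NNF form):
$\neg l$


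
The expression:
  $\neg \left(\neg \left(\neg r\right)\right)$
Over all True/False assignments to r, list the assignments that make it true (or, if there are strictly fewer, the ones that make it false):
is true only for:
  r=False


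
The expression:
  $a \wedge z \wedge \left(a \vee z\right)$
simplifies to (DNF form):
$a \wedge z$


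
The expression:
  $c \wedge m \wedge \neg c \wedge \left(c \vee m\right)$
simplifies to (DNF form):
$\text{False}$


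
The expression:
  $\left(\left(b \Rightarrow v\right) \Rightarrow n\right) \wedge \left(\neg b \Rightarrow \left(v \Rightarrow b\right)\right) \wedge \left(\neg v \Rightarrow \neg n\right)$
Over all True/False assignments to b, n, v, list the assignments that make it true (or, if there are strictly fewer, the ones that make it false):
is true only for:
  b=True, n=False, v=False;
  b=True, n=True, v=True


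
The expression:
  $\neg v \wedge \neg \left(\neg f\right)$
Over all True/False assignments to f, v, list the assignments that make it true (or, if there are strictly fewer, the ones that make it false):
is true only for:
  f=True, v=False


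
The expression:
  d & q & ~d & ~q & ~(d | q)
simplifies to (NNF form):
False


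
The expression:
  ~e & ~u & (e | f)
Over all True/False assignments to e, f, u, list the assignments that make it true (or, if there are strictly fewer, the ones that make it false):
is true only for:
  e=False, f=True, u=False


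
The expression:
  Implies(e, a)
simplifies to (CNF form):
a | ~e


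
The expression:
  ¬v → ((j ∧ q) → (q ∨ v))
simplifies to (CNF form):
True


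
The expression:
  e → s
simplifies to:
s ∨ ¬e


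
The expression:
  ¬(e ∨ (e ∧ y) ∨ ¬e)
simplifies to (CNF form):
False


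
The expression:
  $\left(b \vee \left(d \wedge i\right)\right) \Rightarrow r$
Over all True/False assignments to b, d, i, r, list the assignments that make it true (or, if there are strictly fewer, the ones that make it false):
is false only for:
  b=False, d=True, i=True, r=False;
  b=True, d=False, i=False, r=False;
  b=True, d=False, i=True, r=False;
  b=True, d=True, i=False, r=False;
  b=True, d=True, i=True, r=False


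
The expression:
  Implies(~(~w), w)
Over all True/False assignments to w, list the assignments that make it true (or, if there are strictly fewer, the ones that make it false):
is always true.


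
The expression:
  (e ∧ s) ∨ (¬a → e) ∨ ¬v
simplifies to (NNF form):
a ∨ e ∨ ¬v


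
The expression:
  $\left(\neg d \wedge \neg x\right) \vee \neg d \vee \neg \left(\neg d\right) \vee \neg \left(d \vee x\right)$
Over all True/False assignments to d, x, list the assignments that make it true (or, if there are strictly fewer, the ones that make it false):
is always true.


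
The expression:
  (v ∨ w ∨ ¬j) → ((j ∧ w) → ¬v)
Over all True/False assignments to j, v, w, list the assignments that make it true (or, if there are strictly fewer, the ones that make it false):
is false only for:
  j=True, v=True, w=True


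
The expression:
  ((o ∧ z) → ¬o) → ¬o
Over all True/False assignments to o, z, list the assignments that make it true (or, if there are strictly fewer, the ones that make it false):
is false only for:
  o=True, z=False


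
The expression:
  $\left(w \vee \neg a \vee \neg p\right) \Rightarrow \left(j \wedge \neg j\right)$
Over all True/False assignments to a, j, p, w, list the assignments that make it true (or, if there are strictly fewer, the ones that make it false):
is true only for:
  a=True, j=False, p=True, w=False;
  a=True, j=True, p=True, w=False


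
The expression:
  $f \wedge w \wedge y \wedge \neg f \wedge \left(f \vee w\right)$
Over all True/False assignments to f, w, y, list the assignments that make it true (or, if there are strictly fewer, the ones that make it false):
is never true.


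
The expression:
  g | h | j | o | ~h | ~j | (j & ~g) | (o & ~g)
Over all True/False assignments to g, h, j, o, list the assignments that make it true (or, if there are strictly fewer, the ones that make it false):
is always true.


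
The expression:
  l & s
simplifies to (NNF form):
l & s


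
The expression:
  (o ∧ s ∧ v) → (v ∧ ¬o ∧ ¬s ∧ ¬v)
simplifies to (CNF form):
¬o ∨ ¬s ∨ ¬v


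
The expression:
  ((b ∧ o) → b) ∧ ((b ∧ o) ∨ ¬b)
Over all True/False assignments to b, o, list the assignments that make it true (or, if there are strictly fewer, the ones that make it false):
is false only for:
  b=True, o=False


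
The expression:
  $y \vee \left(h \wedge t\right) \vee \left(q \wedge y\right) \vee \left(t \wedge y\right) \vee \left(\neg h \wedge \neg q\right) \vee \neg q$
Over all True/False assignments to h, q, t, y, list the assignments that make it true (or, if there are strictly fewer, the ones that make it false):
is false only for:
  h=False, q=True, t=False, y=False;
  h=False, q=True, t=True, y=False;
  h=True, q=True, t=False, y=False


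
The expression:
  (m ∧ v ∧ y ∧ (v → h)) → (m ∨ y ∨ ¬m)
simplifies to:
True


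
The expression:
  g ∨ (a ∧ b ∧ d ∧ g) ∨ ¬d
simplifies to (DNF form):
g ∨ ¬d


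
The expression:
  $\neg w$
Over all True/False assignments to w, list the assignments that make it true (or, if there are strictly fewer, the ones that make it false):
is true only for:
  w=False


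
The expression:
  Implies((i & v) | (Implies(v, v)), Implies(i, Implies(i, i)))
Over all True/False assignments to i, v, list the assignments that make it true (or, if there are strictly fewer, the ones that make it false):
is always true.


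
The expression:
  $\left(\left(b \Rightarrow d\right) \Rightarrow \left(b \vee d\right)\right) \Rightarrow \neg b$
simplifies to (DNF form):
$\neg b$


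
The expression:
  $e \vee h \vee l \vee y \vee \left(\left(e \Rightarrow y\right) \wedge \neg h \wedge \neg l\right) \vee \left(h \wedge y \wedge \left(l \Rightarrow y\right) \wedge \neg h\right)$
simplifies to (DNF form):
$\text{True}$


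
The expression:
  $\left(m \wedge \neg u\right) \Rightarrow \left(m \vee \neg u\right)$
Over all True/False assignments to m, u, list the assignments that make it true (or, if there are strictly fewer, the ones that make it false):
is always true.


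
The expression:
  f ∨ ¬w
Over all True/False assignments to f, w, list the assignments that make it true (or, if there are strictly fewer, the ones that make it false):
is false only for:
  f=False, w=True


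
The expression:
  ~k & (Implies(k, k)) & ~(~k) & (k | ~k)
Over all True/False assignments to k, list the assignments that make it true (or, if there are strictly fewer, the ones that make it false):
is never true.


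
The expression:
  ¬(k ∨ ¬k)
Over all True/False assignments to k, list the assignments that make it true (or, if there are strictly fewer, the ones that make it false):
is never true.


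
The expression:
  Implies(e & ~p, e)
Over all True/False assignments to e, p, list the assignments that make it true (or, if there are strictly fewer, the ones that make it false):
is always true.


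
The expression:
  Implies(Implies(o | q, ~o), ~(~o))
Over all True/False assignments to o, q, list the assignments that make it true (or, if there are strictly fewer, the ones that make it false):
is true only for:
  o=True, q=False;
  o=True, q=True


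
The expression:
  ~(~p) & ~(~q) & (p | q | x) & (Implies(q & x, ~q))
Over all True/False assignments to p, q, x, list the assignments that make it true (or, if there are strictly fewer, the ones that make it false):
is true only for:
  p=True, q=True, x=False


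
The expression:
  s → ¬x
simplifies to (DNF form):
¬s ∨ ¬x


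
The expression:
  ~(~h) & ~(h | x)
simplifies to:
False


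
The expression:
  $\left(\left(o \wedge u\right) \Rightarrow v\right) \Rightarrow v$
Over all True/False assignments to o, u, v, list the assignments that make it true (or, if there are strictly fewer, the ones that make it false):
is false only for:
  o=False, u=False, v=False;
  o=False, u=True, v=False;
  o=True, u=False, v=False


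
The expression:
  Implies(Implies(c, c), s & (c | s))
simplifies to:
s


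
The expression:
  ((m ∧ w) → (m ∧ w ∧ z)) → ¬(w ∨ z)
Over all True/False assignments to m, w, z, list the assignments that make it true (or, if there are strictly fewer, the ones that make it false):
is true only for:
  m=False, w=False, z=False;
  m=True, w=False, z=False;
  m=True, w=True, z=False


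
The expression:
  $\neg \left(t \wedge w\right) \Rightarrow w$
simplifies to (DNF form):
$w$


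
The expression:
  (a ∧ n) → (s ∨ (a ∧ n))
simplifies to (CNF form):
True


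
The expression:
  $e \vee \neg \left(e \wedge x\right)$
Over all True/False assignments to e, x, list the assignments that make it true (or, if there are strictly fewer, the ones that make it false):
is always true.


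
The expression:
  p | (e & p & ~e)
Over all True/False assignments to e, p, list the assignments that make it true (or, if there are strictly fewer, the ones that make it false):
is true only for:
  e=False, p=True;
  e=True, p=True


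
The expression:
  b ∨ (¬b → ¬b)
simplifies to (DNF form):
True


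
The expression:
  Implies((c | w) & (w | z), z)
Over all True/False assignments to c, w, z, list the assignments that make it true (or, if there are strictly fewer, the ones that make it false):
is false only for:
  c=False, w=True, z=False;
  c=True, w=True, z=False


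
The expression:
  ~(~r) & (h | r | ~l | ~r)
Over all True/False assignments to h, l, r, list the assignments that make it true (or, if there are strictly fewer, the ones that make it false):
is true only for:
  h=False, l=False, r=True;
  h=False, l=True, r=True;
  h=True, l=False, r=True;
  h=True, l=True, r=True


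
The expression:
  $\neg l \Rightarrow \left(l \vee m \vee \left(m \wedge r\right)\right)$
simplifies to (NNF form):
$l \vee m$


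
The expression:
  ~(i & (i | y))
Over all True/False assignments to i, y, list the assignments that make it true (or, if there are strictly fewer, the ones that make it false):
is true only for:
  i=False, y=False;
  i=False, y=True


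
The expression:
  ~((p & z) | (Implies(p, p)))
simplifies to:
False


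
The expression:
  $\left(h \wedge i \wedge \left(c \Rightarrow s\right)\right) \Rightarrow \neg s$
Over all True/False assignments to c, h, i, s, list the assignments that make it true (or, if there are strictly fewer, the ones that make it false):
is false only for:
  c=False, h=True, i=True, s=True;
  c=True, h=True, i=True, s=True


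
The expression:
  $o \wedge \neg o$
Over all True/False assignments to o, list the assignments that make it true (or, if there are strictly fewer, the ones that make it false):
is never true.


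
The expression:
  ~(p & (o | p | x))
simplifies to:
~p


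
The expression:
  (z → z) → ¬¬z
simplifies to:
z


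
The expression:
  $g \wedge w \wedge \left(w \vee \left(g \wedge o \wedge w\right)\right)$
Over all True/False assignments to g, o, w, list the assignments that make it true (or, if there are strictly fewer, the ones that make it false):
is true only for:
  g=True, o=False, w=True;
  g=True, o=True, w=True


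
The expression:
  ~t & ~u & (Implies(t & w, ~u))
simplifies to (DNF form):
~t & ~u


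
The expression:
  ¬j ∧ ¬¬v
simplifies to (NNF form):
v ∧ ¬j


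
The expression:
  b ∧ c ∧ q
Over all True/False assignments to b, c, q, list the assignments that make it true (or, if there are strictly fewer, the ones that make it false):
is true only for:
  b=True, c=True, q=True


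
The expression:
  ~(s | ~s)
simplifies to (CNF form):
False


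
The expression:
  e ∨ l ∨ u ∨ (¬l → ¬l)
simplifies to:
True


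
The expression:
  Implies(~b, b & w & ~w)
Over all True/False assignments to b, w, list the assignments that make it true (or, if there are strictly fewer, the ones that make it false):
is true only for:
  b=True, w=False;
  b=True, w=True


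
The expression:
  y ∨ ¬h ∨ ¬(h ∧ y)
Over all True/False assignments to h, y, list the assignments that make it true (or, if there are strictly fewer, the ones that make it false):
is always true.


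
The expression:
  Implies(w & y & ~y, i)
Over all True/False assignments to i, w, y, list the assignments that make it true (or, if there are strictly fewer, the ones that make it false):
is always true.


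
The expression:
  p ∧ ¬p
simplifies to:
False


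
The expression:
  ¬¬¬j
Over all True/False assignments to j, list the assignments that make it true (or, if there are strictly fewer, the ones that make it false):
is true only for:
  j=False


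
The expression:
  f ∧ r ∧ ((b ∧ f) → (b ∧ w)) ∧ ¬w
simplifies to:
f ∧ r ∧ ¬b ∧ ¬w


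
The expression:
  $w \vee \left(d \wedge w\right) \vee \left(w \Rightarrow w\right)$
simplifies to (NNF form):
$\text{True}$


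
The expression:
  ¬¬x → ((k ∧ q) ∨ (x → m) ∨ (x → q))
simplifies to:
m ∨ q ∨ ¬x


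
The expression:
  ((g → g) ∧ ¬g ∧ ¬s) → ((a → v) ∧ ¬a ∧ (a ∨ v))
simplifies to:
g ∨ s ∨ (v ∧ ¬a)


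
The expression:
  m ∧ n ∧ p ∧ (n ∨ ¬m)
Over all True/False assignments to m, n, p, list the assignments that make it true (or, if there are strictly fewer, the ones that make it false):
is true only for:
  m=True, n=True, p=True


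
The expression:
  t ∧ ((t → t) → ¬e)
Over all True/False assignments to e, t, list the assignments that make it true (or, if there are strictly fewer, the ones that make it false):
is true only for:
  e=False, t=True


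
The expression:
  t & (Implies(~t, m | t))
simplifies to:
t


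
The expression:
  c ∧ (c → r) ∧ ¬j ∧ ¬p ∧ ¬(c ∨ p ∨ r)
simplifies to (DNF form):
False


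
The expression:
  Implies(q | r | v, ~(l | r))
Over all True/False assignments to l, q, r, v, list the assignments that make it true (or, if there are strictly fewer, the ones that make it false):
is true only for:
  l=False, q=False, r=False, v=False;
  l=False, q=False, r=False, v=True;
  l=False, q=True, r=False, v=False;
  l=False, q=True, r=False, v=True;
  l=True, q=False, r=False, v=False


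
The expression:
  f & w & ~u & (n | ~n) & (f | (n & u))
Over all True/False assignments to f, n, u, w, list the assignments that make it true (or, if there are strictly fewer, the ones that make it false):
is true only for:
  f=True, n=False, u=False, w=True;
  f=True, n=True, u=False, w=True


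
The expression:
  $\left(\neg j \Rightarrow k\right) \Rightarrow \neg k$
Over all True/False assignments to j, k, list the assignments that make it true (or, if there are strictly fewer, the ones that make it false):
is true only for:
  j=False, k=False;
  j=True, k=False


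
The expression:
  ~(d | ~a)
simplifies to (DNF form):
a & ~d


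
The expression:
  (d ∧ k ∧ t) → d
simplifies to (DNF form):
True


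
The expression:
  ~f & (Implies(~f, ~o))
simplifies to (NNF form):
~f & ~o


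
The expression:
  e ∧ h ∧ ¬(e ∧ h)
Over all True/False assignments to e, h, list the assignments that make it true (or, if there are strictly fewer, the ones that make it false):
is never true.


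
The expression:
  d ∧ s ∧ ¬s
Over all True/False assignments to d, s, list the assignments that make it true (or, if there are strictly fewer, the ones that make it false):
is never true.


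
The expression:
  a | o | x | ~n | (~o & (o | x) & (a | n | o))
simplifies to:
a | o | x | ~n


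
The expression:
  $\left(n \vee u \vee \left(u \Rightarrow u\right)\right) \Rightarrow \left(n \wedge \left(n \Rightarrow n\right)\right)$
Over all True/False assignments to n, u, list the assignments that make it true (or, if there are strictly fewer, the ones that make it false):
is true only for:
  n=True, u=False;
  n=True, u=True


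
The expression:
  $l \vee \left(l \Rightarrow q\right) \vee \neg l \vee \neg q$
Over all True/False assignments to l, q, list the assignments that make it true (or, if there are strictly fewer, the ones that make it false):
is always true.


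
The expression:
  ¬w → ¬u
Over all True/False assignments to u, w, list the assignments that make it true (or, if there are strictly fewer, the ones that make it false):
is false only for:
  u=True, w=False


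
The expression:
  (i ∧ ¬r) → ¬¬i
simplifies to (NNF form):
True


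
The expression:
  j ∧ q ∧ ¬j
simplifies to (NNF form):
False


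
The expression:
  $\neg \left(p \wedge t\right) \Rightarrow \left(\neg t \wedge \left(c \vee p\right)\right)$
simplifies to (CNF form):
$\left(c \vee p\right) \wedge \left(p \vee \neg t\right)$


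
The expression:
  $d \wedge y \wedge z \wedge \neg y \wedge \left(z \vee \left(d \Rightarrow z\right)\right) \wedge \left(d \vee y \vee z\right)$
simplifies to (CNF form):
$\text{False}$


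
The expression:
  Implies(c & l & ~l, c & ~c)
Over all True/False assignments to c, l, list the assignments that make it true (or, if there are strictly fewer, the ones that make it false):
is always true.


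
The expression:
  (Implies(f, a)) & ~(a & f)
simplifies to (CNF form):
~f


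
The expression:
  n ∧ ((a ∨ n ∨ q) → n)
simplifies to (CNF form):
n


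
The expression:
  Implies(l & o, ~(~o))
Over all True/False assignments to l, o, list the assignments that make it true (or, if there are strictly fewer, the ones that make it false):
is always true.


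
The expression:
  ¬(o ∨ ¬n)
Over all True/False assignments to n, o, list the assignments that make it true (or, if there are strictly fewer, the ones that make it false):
is true only for:
  n=True, o=False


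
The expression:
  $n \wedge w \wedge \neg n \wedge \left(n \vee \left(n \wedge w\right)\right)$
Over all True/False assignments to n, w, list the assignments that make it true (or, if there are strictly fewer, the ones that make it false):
is never true.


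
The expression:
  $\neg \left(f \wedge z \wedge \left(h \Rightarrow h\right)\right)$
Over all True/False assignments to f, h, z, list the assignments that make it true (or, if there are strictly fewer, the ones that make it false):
is false only for:
  f=True, h=False, z=True;
  f=True, h=True, z=True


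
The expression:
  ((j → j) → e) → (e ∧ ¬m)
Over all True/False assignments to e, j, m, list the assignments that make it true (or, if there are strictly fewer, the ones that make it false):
is false only for:
  e=True, j=False, m=True;
  e=True, j=True, m=True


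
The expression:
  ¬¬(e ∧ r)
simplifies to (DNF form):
e ∧ r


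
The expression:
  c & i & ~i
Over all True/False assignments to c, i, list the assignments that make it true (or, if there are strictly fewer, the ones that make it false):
is never true.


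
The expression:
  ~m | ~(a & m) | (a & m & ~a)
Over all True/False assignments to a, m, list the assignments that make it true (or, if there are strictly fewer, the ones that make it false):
is false only for:
  a=True, m=True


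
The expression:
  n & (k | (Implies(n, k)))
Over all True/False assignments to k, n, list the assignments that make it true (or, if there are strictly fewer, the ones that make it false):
is true only for:
  k=True, n=True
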